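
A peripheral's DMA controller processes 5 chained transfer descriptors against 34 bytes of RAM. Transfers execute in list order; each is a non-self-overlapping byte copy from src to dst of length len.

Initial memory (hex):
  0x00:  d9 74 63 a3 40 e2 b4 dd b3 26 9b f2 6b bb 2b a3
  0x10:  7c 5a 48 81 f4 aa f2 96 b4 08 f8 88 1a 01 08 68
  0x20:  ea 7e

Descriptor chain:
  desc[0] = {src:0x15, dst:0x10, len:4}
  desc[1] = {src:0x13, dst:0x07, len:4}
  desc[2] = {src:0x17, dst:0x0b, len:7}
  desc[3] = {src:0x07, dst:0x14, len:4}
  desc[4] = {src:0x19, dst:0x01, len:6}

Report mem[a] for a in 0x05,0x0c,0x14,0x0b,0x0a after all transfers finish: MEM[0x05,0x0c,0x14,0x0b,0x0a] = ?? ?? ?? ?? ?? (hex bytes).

MEM[0x05,0x0c,0x14,0x0b,0x0a] = 01 b4 b4 96 f2

[0] 0x15->0x10 len=4 : aa f2 96 b4
[1] 0x13->0x07 len=4 : b4 f4 aa f2
[2] 0x17->0x0b len=7 : 96 b4 08 f8 88 1a 01
[3] 0x07->0x14 len=4 : b4 f4 aa f2
[4] 0x19->0x01 len=6 : 08 f8 88 1a 01 08
query mem[0x05]=0x01, mem[0x0c]=0xb4, mem[0x14]=0xb4, mem[0x0b]=0x96, mem[0x0a]=0xf2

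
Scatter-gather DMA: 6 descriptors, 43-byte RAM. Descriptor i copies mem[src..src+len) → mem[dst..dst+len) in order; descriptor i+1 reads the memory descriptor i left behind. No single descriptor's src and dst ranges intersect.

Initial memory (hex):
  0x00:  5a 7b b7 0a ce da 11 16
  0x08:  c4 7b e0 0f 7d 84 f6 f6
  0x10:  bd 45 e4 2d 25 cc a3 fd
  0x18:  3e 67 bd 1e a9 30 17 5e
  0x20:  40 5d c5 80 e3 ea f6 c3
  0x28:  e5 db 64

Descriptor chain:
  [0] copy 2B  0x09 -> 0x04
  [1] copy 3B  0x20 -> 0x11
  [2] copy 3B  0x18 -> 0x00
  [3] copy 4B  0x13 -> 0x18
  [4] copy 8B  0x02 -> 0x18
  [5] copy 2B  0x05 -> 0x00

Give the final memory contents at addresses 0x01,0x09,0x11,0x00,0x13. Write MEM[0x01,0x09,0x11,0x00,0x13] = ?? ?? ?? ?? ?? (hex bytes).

MEM[0x01,0x09,0x11,0x00,0x13] = 11 7b 40 e0 c5

#0 dst[0x04+2] := {0x7b,0xe0}
#1 dst[0x11+3] := {0x40,0x5d,0xc5}
#2 dst[0x00+3] := {0x3e,0x67,0xbd}
#3 dst[0x18+4] := {0xc5,0x25,0xcc,0xa3}
#4 dst[0x18+8] := {0xbd,0x0a,0x7b,0xe0,0x11,0x16,0xc4,0x7b}
#5 dst[0x00+2] := {0xe0,0x11}
query mem[0x01]=0x11, mem[0x09]=0x7b, mem[0x11]=0x40, mem[0x00]=0xe0, mem[0x13]=0xc5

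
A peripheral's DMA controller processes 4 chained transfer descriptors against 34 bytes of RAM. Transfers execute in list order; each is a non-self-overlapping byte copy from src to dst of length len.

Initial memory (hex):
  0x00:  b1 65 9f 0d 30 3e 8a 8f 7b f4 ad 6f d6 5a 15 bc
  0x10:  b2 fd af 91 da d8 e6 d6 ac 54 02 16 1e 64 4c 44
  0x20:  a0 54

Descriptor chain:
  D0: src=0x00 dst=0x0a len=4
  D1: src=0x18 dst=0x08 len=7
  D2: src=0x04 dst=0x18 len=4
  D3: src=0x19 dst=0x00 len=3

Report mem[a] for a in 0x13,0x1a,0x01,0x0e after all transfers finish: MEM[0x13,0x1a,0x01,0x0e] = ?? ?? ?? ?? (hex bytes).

MEM[0x13,0x1a,0x01,0x0e] = 91 8a 8a 4c

  after D0: wrote 4B at 0x0a = b1659f0d
  after D1: wrote 7B at 0x08 = ac5402161e644c
  after D2: wrote 4B at 0x18 = 303e8a8f
  after D3: wrote 3B at 0x00 = 3e8a8f
query mem[0x13]=0x91, mem[0x1a]=0x8a, mem[0x01]=0x8a, mem[0x0e]=0x4c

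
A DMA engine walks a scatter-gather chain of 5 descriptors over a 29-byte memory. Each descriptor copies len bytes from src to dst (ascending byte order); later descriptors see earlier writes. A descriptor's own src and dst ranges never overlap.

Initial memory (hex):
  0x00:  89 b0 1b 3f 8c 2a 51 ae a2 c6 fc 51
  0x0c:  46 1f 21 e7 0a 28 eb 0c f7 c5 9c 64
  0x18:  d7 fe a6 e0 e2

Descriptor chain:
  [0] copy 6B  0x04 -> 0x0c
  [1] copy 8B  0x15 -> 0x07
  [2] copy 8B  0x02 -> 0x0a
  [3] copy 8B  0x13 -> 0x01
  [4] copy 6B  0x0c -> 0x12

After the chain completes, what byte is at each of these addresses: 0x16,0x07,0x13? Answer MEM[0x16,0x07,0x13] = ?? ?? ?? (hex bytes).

D0: mem[0x0c..0x11] <- [8c 2a 51 ae a2 c6]
D1: mem[0x07..0x0e] <- [c5 9c 64 d7 fe a6 e0 e2]
D2: mem[0x0a..0x11] <- [1b 3f 8c 2a 51 c5 9c 64]
D3: mem[0x01..0x08] <- [0c f7 c5 9c 64 d7 fe a6]
D4: mem[0x12..0x17] <- [8c 2a 51 c5 9c 64]
query mem[0x16]=0x9c, mem[0x07]=0xfe, mem[0x13]=0x2a

MEM[0x16,0x07,0x13] = 9c fe 2a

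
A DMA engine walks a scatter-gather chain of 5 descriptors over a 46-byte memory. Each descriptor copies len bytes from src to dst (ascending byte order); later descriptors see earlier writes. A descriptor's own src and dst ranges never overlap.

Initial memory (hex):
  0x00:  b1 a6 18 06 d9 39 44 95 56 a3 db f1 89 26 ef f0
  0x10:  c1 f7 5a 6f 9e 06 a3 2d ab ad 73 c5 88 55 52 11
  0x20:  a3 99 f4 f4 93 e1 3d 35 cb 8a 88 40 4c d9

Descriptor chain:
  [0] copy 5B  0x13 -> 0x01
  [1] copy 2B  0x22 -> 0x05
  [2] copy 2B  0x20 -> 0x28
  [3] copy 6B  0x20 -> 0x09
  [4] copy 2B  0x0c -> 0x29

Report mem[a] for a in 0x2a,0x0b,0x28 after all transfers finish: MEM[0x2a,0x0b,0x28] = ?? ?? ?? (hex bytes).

  after D0: wrote 5B at 0x01 = 6f9e06a32d
  after D1: wrote 2B at 0x05 = f4f4
  after D2: wrote 2B at 0x28 = a399
  after D3: wrote 6B at 0x09 = a399f4f493e1
  after D4: wrote 2B at 0x29 = f493
query mem[0x2a]=0x93, mem[0x0b]=0xf4, mem[0x28]=0xa3

MEM[0x2a,0x0b,0x28] = 93 f4 a3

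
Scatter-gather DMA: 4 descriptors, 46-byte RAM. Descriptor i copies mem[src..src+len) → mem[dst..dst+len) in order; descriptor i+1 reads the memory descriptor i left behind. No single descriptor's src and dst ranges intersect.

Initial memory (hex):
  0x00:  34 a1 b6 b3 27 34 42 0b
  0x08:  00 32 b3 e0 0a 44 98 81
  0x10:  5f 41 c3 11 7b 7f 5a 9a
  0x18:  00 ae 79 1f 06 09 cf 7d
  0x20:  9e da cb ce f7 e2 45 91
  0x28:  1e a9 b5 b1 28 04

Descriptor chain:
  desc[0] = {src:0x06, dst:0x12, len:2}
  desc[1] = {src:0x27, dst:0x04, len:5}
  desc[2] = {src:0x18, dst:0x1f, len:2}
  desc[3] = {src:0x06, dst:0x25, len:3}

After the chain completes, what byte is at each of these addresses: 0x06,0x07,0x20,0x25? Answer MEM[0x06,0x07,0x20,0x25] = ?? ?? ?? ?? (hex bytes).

MEM[0x06,0x07,0x20,0x25] = a9 b5 ae a9

D0: mem[0x12..0x13] <- [42 0b]
D1: mem[0x04..0x08] <- [91 1e a9 b5 b1]
D2: mem[0x1f..0x20] <- [00 ae]
D3: mem[0x25..0x27] <- [a9 b5 b1]
query mem[0x06]=0xa9, mem[0x07]=0xb5, mem[0x20]=0xae, mem[0x25]=0xa9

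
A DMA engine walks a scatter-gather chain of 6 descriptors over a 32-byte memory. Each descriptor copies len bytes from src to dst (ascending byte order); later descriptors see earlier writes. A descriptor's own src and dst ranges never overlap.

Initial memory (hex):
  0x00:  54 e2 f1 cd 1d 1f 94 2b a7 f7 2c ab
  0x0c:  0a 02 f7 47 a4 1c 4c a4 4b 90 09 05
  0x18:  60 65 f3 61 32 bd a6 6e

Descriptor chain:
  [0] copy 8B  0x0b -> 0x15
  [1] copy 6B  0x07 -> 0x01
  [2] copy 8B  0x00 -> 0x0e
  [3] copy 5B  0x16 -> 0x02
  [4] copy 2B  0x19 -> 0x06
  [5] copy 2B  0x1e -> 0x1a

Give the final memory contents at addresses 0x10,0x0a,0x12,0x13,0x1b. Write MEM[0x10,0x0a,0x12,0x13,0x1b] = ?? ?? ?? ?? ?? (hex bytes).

D0: mem[0x15..0x1c] <- [ab 0a 02 f7 47 a4 1c 4c]
D1: mem[0x01..0x06] <- [2b a7 f7 2c ab 0a]
D2: mem[0x0e..0x15] <- [54 2b a7 f7 2c ab 0a 2b]
D3: mem[0x02..0x06] <- [0a 02 f7 47 a4]
D4: mem[0x06..0x07] <- [47 a4]
D5: mem[0x1a..0x1b] <- [a6 6e]
query mem[0x10]=0xa7, mem[0x0a]=0x2c, mem[0x12]=0x2c, mem[0x13]=0xab, mem[0x1b]=0x6e

MEM[0x10,0x0a,0x12,0x13,0x1b] = a7 2c 2c ab 6e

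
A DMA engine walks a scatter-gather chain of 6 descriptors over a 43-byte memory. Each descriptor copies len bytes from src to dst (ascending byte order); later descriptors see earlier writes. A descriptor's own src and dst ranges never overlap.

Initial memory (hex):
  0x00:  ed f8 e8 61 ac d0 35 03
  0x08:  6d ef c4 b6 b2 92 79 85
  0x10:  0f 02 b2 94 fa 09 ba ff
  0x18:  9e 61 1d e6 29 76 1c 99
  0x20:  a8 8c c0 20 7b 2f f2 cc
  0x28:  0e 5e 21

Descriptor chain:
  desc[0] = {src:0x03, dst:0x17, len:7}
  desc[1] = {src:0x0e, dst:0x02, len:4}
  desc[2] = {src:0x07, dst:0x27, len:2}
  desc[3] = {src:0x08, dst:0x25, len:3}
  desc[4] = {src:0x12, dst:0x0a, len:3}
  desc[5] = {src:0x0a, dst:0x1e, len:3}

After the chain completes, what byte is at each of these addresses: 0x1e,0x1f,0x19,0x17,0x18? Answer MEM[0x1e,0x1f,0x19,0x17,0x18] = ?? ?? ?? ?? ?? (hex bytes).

D0: mem[0x17..0x1d] <- [61 ac d0 35 03 6d ef]
D1: mem[0x02..0x05] <- [79 85 0f 02]
D2: mem[0x27..0x28] <- [03 6d]
D3: mem[0x25..0x27] <- [6d ef c4]
D4: mem[0x0a..0x0c] <- [b2 94 fa]
D5: mem[0x1e..0x20] <- [b2 94 fa]
query mem[0x1e]=0xb2, mem[0x1f]=0x94, mem[0x19]=0xd0, mem[0x17]=0x61, mem[0x18]=0xac

MEM[0x1e,0x1f,0x19,0x17,0x18] = b2 94 d0 61 ac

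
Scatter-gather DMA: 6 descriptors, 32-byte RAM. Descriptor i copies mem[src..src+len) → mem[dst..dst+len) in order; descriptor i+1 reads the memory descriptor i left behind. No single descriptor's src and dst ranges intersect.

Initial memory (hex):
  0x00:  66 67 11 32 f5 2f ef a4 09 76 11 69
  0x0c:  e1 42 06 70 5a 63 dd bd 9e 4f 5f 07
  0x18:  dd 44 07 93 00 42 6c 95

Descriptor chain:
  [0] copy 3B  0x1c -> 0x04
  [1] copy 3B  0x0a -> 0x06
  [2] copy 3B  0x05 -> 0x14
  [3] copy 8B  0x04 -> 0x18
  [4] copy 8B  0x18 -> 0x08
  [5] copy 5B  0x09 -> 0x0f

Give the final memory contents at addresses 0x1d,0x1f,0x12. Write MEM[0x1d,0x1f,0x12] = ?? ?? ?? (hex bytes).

MEM[0x1d,0x1f,0x12] = 76 69 e1

  after D0: wrote 3B at 0x04 = 00426c
  after D1: wrote 3B at 0x06 = 1169e1
  after D2: wrote 3B at 0x14 = 421169
  after D3: wrote 8B at 0x18 = 00421169e1761169
  after D4: wrote 8B at 0x08 = 00421169e1761169
  after D5: wrote 5B at 0x0f = 421169e176
query mem[0x1d]=0x76, mem[0x1f]=0x69, mem[0x12]=0xe1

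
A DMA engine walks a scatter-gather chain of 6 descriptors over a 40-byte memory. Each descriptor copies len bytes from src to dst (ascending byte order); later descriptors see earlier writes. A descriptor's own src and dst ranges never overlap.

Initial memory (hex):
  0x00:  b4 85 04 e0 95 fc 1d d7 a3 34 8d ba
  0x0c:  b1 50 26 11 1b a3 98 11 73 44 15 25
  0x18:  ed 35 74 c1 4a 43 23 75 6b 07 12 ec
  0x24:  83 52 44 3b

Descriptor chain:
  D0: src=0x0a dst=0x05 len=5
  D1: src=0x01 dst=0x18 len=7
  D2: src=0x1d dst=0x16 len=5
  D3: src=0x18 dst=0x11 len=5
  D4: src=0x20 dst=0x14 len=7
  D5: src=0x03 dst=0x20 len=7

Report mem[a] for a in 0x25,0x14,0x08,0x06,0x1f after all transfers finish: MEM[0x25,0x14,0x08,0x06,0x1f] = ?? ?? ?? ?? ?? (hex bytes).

  after D0: wrote 5B at 0x05 = 8dbab15026
  after D1: wrote 7B at 0x18 = 8504e0958dbab1
  after D2: wrote 5B at 0x16 = bab1756b07
  after D3: wrote 5B at 0x11 = 756b07958d
  after D4: wrote 7B at 0x14 = 6b0712ec835244
  after D5: wrote 7B at 0x20 = e0958dbab15026
query mem[0x25]=0x50, mem[0x14]=0x6b, mem[0x08]=0x50, mem[0x06]=0xba, mem[0x1f]=0x75

MEM[0x25,0x14,0x08,0x06,0x1f] = 50 6b 50 ba 75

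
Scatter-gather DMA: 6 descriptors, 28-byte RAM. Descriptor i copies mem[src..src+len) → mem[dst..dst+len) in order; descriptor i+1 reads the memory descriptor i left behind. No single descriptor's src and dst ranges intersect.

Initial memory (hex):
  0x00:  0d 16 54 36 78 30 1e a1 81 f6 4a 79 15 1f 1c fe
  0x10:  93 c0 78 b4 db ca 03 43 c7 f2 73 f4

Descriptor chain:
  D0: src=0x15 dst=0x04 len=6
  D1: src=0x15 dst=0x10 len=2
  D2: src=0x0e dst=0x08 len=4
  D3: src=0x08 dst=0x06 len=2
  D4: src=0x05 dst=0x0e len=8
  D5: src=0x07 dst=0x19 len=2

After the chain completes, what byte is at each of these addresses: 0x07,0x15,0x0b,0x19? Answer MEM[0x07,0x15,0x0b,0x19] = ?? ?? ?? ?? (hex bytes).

#0 dst[0x04+6] := {0xca,0x03,0x43,0xc7,0xf2,0x73}
#1 dst[0x10+2] := {0xca,0x03}
#2 dst[0x08+4] := {0x1c,0xfe,0xca,0x03}
#3 dst[0x06+2] := {0x1c,0xfe}
#4 dst[0x0e+8] := {0x03,0x1c,0xfe,0x1c,0xfe,0xca,0x03,0x15}
#5 dst[0x19+2] := {0xfe,0x1c}
query mem[0x07]=0xfe, mem[0x15]=0x15, mem[0x0b]=0x03, mem[0x19]=0xfe

MEM[0x07,0x15,0x0b,0x19] = fe 15 03 fe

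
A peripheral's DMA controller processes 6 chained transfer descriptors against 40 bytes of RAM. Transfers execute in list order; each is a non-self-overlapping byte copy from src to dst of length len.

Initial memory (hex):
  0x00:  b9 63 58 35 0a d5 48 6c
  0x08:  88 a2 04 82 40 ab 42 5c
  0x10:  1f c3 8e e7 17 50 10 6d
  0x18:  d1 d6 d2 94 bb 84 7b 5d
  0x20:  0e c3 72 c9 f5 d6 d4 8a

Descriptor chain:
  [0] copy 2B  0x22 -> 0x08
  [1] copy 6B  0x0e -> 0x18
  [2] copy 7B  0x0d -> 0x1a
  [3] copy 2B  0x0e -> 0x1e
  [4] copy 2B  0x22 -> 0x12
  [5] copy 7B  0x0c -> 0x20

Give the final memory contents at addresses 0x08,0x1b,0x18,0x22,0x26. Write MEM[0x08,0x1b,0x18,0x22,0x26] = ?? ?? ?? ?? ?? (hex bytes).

[0] 0x22->0x08 len=2 : 72 c9
[1] 0x0e->0x18 len=6 : 42 5c 1f c3 8e e7
[2] 0x0d->0x1a len=7 : ab 42 5c 1f c3 8e e7
[3] 0x0e->0x1e len=2 : 42 5c
[4] 0x22->0x12 len=2 : 72 c9
[5] 0x0c->0x20 len=7 : 40 ab 42 5c 1f c3 72
query mem[0x08]=0x72, mem[0x1b]=0x42, mem[0x18]=0x42, mem[0x22]=0x42, mem[0x26]=0x72

MEM[0x08,0x1b,0x18,0x22,0x26] = 72 42 42 42 72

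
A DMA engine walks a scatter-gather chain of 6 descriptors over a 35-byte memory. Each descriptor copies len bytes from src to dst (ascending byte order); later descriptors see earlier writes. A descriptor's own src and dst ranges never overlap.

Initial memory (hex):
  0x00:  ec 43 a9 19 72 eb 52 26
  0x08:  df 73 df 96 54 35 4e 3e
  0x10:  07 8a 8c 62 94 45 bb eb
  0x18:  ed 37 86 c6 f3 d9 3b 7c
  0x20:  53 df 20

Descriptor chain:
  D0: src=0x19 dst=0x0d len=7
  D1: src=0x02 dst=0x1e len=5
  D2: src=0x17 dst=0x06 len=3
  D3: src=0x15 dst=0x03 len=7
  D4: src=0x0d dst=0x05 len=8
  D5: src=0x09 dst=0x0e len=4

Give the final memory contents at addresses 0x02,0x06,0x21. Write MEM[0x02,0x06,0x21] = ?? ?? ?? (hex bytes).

MEM[0x02,0x06,0x21] = a9 86 eb

#0 dst[0x0d+7] := {0x37,0x86,0xc6,0xf3,0xd9,0x3b,0x7c}
#1 dst[0x1e+5] := {0xa9,0x19,0x72,0xeb,0x52}
#2 dst[0x06+3] := {0xeb,0xed,0x37}
#3 dst[0x03+7] := {0x45,0xbb,0xeb,0xed,0x37,0x86,0xc6}
#4 dst[0x05+8] := {0x37,0x86,0xc6,0xf3,0xd9,0x3b,0x7c,0x94}
#5 dst[0x0e+4] := {0xd9,0x3b,0x7c,0x94}
query mem[0x02]=0xa9, mem[0x06]=0x86, mem[0x21]=0xeb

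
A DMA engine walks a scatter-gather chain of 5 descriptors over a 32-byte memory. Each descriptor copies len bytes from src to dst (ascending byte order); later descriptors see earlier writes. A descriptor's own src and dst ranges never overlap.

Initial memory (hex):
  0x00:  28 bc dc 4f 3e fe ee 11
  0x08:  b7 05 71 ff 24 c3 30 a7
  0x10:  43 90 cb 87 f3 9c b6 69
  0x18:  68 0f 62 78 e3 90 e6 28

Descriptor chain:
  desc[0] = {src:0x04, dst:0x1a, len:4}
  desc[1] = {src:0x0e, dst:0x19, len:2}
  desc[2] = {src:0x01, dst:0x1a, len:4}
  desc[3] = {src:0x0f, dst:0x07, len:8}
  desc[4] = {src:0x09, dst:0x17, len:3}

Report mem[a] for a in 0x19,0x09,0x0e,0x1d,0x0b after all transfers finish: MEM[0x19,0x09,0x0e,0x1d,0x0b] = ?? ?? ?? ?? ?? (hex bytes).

MEM[0x19,0x09,0x0e,0x1d,0x0b] = 87 90 b6 3e 87

D0: mem[0x1a..0x1d] <- [3e fe ee 11]
D1: mem[0x19..0x1a] <- [30 a7]
D2: mem[0x1a..0x1d] <- [bc dc 4f 3e]
D3: mem[0x07..0x0e] <- [a7 43 90 cb 87 f3 9c b6]
D4: mem[0x17..0x19] <- [90 cb 87]
query mem[0x19]=0x87, mem[0x09]=0x90, mem[0x0e]=0xb6, mem[0x1d]=0x3e, mem[0x0b]=0x87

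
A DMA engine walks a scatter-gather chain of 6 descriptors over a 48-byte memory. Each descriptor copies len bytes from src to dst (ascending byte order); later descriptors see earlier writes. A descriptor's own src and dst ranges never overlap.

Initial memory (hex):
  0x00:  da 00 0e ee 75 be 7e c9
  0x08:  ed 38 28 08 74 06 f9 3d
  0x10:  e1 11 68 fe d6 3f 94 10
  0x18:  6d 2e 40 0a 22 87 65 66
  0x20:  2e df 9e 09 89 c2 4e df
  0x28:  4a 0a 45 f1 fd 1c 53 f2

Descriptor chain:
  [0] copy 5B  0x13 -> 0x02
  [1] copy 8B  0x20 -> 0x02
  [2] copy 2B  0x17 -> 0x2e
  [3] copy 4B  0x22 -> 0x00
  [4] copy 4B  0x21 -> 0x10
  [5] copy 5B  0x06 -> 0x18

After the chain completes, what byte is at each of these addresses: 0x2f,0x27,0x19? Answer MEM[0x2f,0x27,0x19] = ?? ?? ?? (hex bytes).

#0 dst[0x02+5] := {0xfe,0xd6,0x3f,0x94,0x10}
#1 dst[0x02+8] := {0x2e,0xdf,0x9e,0x09,0x89,0xc2,0x4e,0xdf}
#2 dst[0x2e+2] := {0x10,0x6d}
#3 dst[0x00+4] := {0x9e,0x09,0x89,0xc2}
#4 dst[0x10+4] := {0xdf,0x9e,0x09,0x89}
#5 dst[0x18+5] := {0x89,0xc2,0x4e,0xdf,0x28}
query mem[0x2f]=0x6d, mem[0x27]=0xdf, mem[0x19]=0xc2

MEM[0x2f,0x27,0x19] = 6d df c2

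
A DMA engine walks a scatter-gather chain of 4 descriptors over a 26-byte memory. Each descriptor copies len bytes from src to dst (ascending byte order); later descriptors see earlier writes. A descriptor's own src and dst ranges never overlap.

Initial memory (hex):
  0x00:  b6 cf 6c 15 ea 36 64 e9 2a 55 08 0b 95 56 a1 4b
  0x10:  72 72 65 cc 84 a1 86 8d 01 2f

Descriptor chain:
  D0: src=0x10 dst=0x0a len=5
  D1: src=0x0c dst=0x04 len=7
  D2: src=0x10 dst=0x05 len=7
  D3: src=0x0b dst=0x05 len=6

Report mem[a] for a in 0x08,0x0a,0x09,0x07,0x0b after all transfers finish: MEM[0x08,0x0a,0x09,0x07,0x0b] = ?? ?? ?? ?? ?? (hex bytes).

#0 dst[0x0a+5] := {0x72,0x72,0x65,0xcc,0x84}
#1 dst[0x04+7] := {0x65,0xcc,0x84,0x4b,0x72,0x72,0x65}
#2 dst[0x05+7] := {0x72,0x72,0x65,0xcc,0x84,0xa1,0x86}
#3 dst[0x05+6] := {0x86,0x65,0xcc,0x84,0x4b,0x72}
query mem[0x08]=0x84, mem[0x0a]=0x72, mem[0x09]=0x4b, mem[0x07]=0xcc, mem[0x0b]=0x86

MEM[0x08,0x0a,0x09,0x07,0x0b] = 84 72 4b cc 86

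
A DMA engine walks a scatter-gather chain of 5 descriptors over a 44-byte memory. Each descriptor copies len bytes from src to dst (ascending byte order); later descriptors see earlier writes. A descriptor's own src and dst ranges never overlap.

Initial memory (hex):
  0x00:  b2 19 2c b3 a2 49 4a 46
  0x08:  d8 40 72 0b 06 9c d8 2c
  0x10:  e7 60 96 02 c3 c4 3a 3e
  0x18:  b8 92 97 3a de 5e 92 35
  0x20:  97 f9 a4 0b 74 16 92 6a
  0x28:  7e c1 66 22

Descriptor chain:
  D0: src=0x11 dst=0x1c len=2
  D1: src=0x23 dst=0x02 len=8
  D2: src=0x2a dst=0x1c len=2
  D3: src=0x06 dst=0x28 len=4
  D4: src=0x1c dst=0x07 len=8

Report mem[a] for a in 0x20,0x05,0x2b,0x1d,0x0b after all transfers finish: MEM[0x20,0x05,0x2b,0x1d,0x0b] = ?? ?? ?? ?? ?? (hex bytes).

  after D0: wrote 2B at 0x1c = 6096
  after D1: wrote 8B at 0x02 = 0b7416926a7ec166
  after D2: wrote 2B at 0x1c = 6622
  after D3: wrote 4B at 0x28 = 6a7ec166
  after D4: wrote 8B at 0x07 = 6622923597f9a40b
query mem[0x20]=0x97, mem[0x05]=0x92, mem[0x2b]=0x66, mem[0x1d]=0x22, mem[0x0b]=0x97

MEM[0x20,0x05,0x2b,0x1d,0x0b] = 97 92 66 22 97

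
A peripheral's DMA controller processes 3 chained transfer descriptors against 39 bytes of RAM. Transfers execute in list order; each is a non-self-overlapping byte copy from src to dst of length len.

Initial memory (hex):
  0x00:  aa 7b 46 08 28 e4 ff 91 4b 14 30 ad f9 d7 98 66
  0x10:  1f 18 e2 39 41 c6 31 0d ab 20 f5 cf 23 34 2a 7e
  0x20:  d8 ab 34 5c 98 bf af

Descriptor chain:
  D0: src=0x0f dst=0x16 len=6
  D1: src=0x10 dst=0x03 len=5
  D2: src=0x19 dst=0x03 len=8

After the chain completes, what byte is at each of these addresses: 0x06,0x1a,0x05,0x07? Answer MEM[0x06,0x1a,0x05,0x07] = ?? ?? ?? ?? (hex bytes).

[0] 0x0f->0x16 len=6 : 66 1f 18 e2 39 41
[1] 0x10->0x03 len=5 : 1f 18 e2 39 41
[2] 0x19->0x03 len=8 : e2 39 41 23 34 2a 7e d8
query mem[0x06]=0x23, mem[0x1a]=0x39, mem[0x05]=0x41, mem[0x07]=0x34

MEM[0x06,0x1a,0x05,0x07] = 23 39 41 34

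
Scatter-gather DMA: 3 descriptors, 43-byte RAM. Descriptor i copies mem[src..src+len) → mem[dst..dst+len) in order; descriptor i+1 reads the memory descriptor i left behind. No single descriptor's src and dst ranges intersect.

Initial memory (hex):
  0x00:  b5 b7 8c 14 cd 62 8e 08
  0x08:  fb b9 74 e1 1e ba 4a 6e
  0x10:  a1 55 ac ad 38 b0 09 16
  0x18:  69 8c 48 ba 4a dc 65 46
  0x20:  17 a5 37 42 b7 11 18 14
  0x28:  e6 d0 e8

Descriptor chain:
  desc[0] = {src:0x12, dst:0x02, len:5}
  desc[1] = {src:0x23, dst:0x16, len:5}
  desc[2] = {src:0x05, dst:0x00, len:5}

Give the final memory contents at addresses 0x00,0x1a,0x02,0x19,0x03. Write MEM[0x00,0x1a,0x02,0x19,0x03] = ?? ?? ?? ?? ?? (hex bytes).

MEM[0x00,0x1a,0x02,0x19,0x03] = b0 14 08 18 fb

D0: mem[0x02..0x06] <- [ac ad 38 b0 09]
D1: mem[0x16..0x1a] <- [42 b7 11 18 14]
D2: mem[0x00..0x04] <- [b0 09 08 fb b9]
query mem[0x00]=0xb0, mem[0x1a]=0x14, mem[0x02]=0x08, mem[0x19]=0x18, mem[0x03]=0xfb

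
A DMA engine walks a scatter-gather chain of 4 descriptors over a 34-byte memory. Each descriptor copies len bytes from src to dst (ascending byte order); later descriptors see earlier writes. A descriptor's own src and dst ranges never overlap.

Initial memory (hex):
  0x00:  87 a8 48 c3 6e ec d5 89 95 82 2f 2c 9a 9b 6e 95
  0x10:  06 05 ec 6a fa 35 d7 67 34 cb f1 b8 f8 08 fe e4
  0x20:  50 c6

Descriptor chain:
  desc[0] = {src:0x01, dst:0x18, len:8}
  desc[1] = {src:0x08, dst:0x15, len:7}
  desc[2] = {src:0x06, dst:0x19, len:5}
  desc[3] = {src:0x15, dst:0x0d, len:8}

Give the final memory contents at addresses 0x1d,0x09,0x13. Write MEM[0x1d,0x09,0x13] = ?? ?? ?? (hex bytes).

  after D0: wrote 8B at 0x18 = a848c36eecd58995
  after D1: wrote 7B at 0x15 = 95822f2c9a9b6e
  after D2: wrote 5B at 0x19 = d58995822f
  after D3: wrote 8B at 0x0d = 95822f2cd5899582
query mem[0x1d]=0x2f, mem[0x09]=0x82, mem[0x13]=0x95

MEM[0x1d,0x09,0x13] = 2f 82 95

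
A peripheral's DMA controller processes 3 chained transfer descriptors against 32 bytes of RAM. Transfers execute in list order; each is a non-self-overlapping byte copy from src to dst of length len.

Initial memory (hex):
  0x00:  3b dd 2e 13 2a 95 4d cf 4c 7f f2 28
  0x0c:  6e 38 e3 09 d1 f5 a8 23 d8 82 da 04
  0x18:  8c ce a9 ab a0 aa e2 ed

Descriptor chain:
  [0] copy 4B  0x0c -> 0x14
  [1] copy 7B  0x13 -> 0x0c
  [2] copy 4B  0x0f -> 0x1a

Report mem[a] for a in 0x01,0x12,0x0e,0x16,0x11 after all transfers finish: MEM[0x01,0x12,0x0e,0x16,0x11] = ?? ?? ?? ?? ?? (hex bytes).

[0] 0x0c->0x14 len=4 : 6e 38 e3 09
[1] 0x13->0x0c len=7 : 23 6e 38 e3 09 8c ce
[2] 0x0f->0x1a len=4 : e3 09 8c ce
query mem[0x01]=0xdd, mem[0x12]=0xce, mem[0x0e]=0x38, mem[0x16]=0xe3, mem[0x11]=0x8c

MEM[0x01,0x12,0x0e,0x16,0x11] = dd ce 38 e3 8c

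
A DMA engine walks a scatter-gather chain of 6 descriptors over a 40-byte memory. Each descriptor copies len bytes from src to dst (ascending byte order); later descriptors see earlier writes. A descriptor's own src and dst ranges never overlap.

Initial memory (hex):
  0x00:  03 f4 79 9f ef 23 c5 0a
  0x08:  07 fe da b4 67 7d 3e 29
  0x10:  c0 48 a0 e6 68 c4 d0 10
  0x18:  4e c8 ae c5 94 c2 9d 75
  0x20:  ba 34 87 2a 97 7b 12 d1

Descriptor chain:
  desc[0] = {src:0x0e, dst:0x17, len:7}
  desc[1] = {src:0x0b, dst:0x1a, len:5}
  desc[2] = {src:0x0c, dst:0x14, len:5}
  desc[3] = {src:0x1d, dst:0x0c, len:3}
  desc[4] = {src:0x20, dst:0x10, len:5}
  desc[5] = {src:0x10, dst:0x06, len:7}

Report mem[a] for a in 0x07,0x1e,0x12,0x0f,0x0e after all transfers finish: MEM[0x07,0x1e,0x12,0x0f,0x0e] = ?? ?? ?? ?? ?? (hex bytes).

MEM[0x07,0x1e,0x12,0x0f,0x0e] = 34 29 87 29 75

[0] 0x0e->0x17 len=7 : 3e 29 c0 48 a0 e6 68
[1] 0x0b->0x1a len=5 : b4 67 7d 3e 29
[2] 0x0c->0x14 len=5 : 67 7d 3e 29 c0
[3] 0x1d->0x0c len=3 : 3e 29 75
[4] 0x20->0x10 len=5 : ba 34 87 2a 97
[5] 0x10->0x06 len=7 : ba 34 87 2a 97 7d 3e
query mem[0x07]=0x34, mem[0x1e]=0x29, mem[0x12]=0x87, mem[0x0f]=0x29, mem[0x0e]=0x75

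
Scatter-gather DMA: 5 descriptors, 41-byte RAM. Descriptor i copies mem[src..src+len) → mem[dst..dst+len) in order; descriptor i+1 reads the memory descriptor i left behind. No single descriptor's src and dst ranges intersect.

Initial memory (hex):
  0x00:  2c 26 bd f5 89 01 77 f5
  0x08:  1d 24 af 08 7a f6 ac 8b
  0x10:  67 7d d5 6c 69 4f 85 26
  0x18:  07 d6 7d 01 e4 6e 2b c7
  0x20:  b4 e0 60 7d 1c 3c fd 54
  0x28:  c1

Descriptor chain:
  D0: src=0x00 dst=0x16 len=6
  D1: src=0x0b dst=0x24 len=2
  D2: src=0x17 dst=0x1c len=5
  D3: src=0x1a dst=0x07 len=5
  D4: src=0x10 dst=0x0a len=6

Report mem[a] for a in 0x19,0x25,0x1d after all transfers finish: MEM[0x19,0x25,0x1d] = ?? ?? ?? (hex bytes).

D0: mem[0x16..0x1b] <- [2c 26 bd f5 89 01]
D1: mem[0x24..0x25] <- [08 7a]
D2: mem[0x1c..0x20] <- [26 bd f5 89 01]
D3: mem[0x07..0x0b] <- [89 01 26 bd f5]
D4: mem[0x0a..0x0f] <- [67 7d d5 6c 69 4f]
query mem[0x19]=0xf5, mem[0x25]=0x7a, mem[0x1d]=0xbd

MEM[0x19,0x25,0x1d] = f5 7a bd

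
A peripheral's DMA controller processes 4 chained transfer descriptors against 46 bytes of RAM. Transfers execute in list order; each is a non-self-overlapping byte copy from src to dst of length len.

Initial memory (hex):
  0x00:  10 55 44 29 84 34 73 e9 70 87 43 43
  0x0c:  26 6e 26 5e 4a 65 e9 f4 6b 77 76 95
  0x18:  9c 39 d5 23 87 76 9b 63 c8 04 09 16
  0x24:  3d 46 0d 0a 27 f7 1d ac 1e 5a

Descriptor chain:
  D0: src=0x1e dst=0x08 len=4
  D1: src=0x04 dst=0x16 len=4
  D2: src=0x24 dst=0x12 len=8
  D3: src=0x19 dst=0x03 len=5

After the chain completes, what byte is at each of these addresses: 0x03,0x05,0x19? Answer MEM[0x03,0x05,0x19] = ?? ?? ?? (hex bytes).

  after D0: wrote 4B at 0x08 = 9b63c804
  after D1: wrote 4B at 0x16 = 843473e9
  after D2: wrote 8B at 0x12 = 3d460d0a27f71dac
  after D3: wrote 5B at 0x03 = acd5238776
query mem[0x03]=0xac, mem[0x05]=0x23, mem[0x19]=0xac

MEM[0x03,0x05,0x19] = ac 23 ac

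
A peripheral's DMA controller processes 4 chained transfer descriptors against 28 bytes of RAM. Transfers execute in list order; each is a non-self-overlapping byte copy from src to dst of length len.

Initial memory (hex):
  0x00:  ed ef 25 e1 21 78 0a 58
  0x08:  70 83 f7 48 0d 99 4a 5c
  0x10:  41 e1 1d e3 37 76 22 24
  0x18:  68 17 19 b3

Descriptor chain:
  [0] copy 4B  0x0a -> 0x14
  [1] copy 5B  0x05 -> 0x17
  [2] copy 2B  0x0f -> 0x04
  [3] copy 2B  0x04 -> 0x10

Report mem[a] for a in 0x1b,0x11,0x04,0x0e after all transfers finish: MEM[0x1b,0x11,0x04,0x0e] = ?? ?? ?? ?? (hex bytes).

MEM[0x1b,0x11,0x04,0x0e] = 83 41 5c 4a

  after D0: wrote 4B at 0x14 = f7480d99
  after D1: wrote 5B at 0x17 = 780a587083
  after D2: wrote 2B at 0x04 = 5c41
  after D3: wrote 2B at 0x10 = 5c41
query mem[0x1b]=0x83, mem[0x11]=0x41, mem[0x04]=0x5c, mem[0x0e]=0x4a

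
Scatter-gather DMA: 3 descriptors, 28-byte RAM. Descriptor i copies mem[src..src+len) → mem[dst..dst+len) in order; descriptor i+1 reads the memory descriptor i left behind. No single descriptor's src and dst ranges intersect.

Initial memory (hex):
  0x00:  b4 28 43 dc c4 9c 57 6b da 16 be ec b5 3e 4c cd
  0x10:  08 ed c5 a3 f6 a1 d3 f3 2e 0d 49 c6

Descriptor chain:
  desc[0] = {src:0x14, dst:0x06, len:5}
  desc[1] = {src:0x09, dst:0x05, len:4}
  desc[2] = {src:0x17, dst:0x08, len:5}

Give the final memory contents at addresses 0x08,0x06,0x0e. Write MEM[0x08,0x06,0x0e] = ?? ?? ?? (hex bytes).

MEM[0x08,0x06,0x0e] = f3 2e 4c

#0 dst[0x06+5] := {0xf6,0xa1,0xd3,0xf3,0x2e}
#1 dst[0x05+4] := {0xf3,0x2e,0xec,0xb5}
#2 dst[0x08+5] := {0xf3,0x2e,0x0d,0x49,0xc6}
query mem[0x08]=0xf3, mem[0x06]=0x2e, mem[0x0e]=0x4c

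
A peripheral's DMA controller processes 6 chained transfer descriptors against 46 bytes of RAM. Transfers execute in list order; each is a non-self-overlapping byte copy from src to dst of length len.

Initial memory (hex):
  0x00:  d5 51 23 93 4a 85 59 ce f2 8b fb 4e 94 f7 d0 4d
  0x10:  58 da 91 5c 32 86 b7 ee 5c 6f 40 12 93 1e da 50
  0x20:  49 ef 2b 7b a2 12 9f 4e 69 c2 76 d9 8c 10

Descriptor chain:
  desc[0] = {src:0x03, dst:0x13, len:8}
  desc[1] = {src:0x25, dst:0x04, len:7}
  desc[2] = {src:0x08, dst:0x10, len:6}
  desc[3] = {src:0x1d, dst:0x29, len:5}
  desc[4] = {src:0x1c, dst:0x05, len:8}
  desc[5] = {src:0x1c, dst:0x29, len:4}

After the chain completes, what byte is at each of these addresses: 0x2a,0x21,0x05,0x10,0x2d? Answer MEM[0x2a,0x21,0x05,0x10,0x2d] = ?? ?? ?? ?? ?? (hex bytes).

MEM[0x2a,0x21,0x05,0x10,0x2d] = 1e ef 93 c2 ef

D0: mem[0x13..0x1a] <- [93 4a 85 59 ce f2 8b fb]
D1: mem[0x04..0x0a] <- [12 9f 4e 69 c2 76 d9]
D2: mem[0x10..0x15] <- [c2 76 d9 4e 94 f7]
D3: mem[0x29..0x2d] <- [1e da 50 49 ef]
D4: mem[0x05..0x0c] <- [93 1e da 50 49 ef 2b 7b]
D5: mem[0x29..0x2c] <- [93 1e da 50]
query mem[0x2a]=0x1e, mem[0x21]=0xef, mem[0x05]=0x93, mem[0x10]=0xc2, mem[0x2d]=0xef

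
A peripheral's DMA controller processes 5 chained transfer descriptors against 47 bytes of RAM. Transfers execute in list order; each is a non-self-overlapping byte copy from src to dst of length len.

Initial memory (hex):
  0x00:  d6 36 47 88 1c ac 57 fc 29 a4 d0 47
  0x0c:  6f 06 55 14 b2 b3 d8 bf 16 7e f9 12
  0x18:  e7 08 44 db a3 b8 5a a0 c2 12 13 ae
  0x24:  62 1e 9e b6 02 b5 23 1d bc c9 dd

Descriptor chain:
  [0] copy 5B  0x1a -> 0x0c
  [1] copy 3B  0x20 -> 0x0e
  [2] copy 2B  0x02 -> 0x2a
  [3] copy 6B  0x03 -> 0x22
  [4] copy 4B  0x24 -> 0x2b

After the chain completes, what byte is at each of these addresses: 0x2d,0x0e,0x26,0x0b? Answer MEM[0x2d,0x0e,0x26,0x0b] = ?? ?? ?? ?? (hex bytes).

[0] 0x1a->0x0c len=5 : 44 db a3 b8 5a
[1] 0x20->0x0e len=3 : c2 12 13
[2] 0x02->0x2a len=2 : 47 88
[3] 0x03->0x22 len=6 : 88 1c ac 57 fc 29
[4] 0x24->0x2b len=4 : ac 57 fc 29
query mem[0x2d]=0xfc, mem[0x0e]=0xc2, mem[0x26]=0xfc, mem[0x0b]=0x47

MEM[0x2d,0x0e,0x26,0x0b] = fc c2 fc 47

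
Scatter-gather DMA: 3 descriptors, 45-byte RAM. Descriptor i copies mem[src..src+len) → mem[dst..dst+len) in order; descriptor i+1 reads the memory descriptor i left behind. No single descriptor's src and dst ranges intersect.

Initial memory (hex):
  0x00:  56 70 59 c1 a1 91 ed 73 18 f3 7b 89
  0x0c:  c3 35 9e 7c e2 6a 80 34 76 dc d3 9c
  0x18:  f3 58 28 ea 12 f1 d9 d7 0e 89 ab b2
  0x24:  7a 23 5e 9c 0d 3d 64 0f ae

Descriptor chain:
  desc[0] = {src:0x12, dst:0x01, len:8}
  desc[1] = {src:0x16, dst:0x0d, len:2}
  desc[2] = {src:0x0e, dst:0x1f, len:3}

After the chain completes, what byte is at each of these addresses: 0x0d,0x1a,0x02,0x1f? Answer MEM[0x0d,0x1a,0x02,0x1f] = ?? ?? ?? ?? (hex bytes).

#0 dst[0x01+8] := {0x80,0x34,0x76,0xdc,0xd3,0x9c,0xf3,0x58}
#1 dst[0x0d+2] := {0xd3,0x9c}
#2 dst[0x1f+3] := {0x9c,0x7c,0xe2}
query mem[0x0d]=0xd3, mem[0x1a]=0x28, mem[0x02]=0x34, mem[0x1f]=0x9c

MEM[0x0d,0x1a,0x02,0x1f] = d3 28 34 9c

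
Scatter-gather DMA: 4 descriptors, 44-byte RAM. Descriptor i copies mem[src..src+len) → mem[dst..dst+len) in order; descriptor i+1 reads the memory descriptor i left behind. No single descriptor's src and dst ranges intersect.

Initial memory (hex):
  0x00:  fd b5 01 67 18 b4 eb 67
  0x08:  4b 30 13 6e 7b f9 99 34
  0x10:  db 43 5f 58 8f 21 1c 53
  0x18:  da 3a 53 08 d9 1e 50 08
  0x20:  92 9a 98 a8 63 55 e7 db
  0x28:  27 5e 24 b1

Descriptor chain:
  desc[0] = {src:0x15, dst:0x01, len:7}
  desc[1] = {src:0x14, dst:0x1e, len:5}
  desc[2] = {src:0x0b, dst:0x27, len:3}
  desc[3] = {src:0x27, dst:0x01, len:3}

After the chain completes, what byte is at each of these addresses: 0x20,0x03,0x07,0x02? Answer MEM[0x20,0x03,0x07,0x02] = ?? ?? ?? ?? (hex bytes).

MEM[0x20,0x03,0x07,0x02] = 1c f9 08 7b

D0: mem[0x01..0x07] <- [21 1c 53 da 3a 53 08]
D1: mem[0x1e..0x22] <- [8f 21 1c 53 da]
D2: mem[0x27..0x29] <- [6e 7b f9]
D3: mem[0x01..0x03] <- [6e 7b f9]
query mem[0x20]=0x1c, mem[0x03]=0xf9, mem[0x07]=0x08, mem[0x02]=0x7b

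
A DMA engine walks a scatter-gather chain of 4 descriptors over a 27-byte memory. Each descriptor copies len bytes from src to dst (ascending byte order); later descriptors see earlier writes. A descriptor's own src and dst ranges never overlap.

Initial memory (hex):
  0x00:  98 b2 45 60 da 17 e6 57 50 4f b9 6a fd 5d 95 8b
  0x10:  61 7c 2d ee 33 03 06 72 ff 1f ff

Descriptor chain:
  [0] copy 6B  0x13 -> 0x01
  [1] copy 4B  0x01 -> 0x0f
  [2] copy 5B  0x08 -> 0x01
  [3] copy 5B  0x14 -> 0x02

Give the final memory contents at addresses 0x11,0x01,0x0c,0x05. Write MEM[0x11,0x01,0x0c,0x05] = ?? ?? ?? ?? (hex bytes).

D0: mem[0x01..0x06] <- [ee 33 03 06 72 ff]
D1: mem[0x0f..0x12] <- [ee 33 03 06]
D2: mem[0x01..0x05] <- [50 4f b9 6a fd]
D3: mem[0x02..0x06] <- [33 03 06 72 ff]
query mem[0x11]=0x03, mem[0x01]=0x50, mem[0x0c]=0xfd, mem[0x05]=0x72

MEM[0x11,0x01,0x0c,0x05] = 03 50 fd 72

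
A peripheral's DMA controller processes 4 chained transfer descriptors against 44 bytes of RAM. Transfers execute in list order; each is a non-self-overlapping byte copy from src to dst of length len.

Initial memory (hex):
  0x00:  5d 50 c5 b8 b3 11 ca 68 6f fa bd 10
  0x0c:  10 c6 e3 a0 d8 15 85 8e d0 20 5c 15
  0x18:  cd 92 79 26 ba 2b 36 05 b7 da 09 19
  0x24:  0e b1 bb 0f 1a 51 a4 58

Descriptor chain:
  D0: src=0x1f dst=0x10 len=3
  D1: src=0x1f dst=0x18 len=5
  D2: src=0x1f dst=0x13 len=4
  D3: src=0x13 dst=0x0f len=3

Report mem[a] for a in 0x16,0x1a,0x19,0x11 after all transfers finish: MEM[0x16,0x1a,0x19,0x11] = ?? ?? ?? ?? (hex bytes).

MEM[0x16,0x1a,0x19,0x11] = 09 da b7 da

D0: mem[0x10..0x12] <- [05 b7 da]
D1: mem[0x18..0x1c] <- [05 b7 da 09 19]
D2: mem[0x13..0x16] <- [05 b7 da 09]
D3: mem[0x0f..0x11] <- [05 b7 da]
query mem[0x16]=0x09, mem[0x1a]=0xda, mem[0x19]=0xb7, mem[0x11]=0xda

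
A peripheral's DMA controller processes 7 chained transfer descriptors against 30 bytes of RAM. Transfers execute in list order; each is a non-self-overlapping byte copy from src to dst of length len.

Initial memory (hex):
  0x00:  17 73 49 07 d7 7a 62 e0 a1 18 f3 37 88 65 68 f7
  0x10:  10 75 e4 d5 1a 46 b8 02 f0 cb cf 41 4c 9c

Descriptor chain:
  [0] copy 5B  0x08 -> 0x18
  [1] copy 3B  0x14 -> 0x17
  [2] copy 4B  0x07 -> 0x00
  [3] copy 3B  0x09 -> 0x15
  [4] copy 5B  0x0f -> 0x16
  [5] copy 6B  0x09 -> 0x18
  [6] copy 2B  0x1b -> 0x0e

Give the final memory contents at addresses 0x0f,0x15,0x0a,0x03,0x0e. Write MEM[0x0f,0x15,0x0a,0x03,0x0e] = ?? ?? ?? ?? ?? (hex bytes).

[0] 0x08->0x18 len=5 : a1 18 f3 37 88
[1] 0x14->0x17 len=3 : 1a 46 b8
[2] 0x07->0x00 len=4 : e0 a1 18 f3
[3] 0x09->0x15 len=3 : 18 f3 37
[4] 0x0f->0x16 len=5 : f7 10 75 e4 d5
[5] 0x09->0x18 len=6 : 18 f3 37 88 65 68
[6] 0x1b->0x0e len=2 : 88 65
query mem[0x0f]=0x65, mem[0x15]=0x18, mem[0x0a]=0xf3, mem[0x03]=0xf3, mem[0x0e]=0x88

MEM[0x0f,0x15,0x0a,0x03,0x0e] = 65 18 f3 f3 88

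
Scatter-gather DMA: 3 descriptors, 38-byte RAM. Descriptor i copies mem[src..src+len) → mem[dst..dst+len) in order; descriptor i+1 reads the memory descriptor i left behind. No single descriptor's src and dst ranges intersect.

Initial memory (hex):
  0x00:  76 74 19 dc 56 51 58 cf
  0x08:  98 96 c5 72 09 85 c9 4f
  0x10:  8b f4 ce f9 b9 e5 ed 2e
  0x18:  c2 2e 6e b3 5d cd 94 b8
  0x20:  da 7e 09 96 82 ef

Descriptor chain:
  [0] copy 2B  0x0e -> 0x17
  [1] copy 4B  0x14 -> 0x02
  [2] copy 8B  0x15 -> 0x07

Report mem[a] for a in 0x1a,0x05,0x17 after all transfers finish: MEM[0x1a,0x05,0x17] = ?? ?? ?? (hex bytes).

#0 dst[0x17+2] := {0xc9,0x4f}
#1 dst[0x02+4] := {0xb9,0xe5,0xed,0xc9}
#2 dst[0x07+8] := {0xe5,0xed,0xc9,0x4f,0x2e,0x6e,0xb3,0x5d}
query mem[0x1a]=0x6e, mem[0x05]=0xc9, mem[0x17]=0xc9

MEM[0x1a,0x05,0x17] = 6e c9 c9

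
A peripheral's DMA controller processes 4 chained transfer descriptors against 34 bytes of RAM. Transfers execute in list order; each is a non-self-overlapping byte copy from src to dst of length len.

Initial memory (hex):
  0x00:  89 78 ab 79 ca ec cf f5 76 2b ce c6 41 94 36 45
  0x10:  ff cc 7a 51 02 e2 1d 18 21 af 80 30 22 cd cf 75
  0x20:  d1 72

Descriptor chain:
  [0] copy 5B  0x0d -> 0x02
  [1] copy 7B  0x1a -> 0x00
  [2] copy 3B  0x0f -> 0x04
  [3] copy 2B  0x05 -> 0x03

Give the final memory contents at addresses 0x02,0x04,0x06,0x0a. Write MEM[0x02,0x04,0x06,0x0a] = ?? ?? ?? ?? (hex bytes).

#0 dst[0x02+5] := {0x94,0x36,0x45,0xff,0xcc}
#1 dst[0x00+7] := {0x80,0x30,0x22,0xcd,0xcf,0x75,0xd1}
#2 dst[0x04+3] := {0x45,0xff,0xcc}
#3 dst[0x03+2] := {0xff,0xcc}
query mem[0x02]=0x22, mem[0x04]=0xcc, mem[0x06]=0xcc, mem[0x0a]=0xce

MEM[0x02,0x04,0x06,0x0a] = 22 cc cc ce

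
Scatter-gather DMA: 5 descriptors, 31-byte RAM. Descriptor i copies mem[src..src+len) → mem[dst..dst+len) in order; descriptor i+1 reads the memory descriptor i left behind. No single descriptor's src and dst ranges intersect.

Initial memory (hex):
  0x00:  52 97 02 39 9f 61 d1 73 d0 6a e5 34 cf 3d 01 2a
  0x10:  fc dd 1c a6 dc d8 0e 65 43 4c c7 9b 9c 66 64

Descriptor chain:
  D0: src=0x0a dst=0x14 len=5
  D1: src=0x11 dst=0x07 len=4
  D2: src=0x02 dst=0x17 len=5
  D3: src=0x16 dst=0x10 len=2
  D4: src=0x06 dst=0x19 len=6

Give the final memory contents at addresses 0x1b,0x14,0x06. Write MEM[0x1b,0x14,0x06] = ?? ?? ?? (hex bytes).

MEM[0x1b,0x14,0x06] = 1c e5 d1

[0] 0x0a->0x14 len=5 : e5 34 cf 3d 01
[1] 0x11->0x07 len=4 : dd 1c a6 e5
[2] 0x02->0x17 len=5 : 02 39 9f 61 d1
[3] 0x16->0x10 len=2 : cf 02
[4] 0x06->0x19 len=6 : d1 dd 1c a6 e5 34
query mem[0x1b]=0x1c, mem[0x14]=0xe5, mem[0x06]=0xd1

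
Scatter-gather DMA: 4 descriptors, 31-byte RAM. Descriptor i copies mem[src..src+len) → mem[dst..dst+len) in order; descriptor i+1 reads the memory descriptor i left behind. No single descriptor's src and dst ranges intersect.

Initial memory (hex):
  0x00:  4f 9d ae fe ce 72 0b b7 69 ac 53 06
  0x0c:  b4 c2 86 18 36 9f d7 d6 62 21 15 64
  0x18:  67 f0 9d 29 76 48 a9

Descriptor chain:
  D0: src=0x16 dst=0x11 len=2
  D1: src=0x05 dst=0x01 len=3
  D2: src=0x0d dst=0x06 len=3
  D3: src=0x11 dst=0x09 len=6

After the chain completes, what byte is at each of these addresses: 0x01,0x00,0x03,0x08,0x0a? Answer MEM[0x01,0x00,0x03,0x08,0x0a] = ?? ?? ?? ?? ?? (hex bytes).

  after D0: wrote 2B at 0x11 = 1564
  after D1: wrote 3B at 0x01 = 720bb7
  after D2: wrote 3B at 0x06 = c28618
  after D3: wrote 6B at 0x09 = 1564d6622115
query mem[0x01]=0x72, mem[0x00]=0x4f, mem[0x03]=0xb7, mem[0x08]=0x18, mem[0x0a]=0x64

MEM[0x01,0x00,0x03,0x08,0x0a] = 72 4f b7 18 64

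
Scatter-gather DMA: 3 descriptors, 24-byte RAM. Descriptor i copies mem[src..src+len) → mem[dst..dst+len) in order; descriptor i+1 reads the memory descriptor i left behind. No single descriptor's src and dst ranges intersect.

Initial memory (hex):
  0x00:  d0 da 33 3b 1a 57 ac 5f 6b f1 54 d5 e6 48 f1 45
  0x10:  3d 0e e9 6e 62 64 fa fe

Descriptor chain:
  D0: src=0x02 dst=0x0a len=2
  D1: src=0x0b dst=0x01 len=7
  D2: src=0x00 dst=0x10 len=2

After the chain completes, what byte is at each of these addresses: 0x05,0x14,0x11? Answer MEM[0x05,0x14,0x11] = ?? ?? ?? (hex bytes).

MEM[0x05,0x14,0x11] = 45 62 3b

[0] 0x02->0x0a len=2 : 33 3b
[1] 0x0b->0x01 len=7 : 3b e6 48 f1 45 3d 0e
[2] 0x00->0x10 len=2 : d0 3b
query mem[0x05]=0x45, mem[0x14]=0x62, mem[0x11]=0x3b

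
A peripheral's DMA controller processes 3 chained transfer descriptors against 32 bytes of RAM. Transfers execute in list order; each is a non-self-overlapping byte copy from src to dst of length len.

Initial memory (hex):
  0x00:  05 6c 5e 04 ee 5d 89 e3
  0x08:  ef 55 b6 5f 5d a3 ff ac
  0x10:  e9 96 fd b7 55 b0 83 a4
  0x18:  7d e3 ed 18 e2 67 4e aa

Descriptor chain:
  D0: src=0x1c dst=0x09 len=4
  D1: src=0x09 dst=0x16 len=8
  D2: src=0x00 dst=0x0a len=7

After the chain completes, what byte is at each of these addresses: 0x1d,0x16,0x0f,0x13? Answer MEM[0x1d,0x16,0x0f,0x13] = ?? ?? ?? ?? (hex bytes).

MEM[0x1d,0x16,0x0f,0x13] = e9 e2 5d b7

  after D0: wrote 4B at 0x09 = e2674eaa
  after D1: wrote 8B at 0x16 = e2674eaaa3fface9
  after D2: wrote 7B at 0x0a = 056c5e04ee5d89
query mem[0x1d]=0xe9, mem[0x16]=0xe2, mem[0x0f]=0x5d, mem[0x13]=0xb7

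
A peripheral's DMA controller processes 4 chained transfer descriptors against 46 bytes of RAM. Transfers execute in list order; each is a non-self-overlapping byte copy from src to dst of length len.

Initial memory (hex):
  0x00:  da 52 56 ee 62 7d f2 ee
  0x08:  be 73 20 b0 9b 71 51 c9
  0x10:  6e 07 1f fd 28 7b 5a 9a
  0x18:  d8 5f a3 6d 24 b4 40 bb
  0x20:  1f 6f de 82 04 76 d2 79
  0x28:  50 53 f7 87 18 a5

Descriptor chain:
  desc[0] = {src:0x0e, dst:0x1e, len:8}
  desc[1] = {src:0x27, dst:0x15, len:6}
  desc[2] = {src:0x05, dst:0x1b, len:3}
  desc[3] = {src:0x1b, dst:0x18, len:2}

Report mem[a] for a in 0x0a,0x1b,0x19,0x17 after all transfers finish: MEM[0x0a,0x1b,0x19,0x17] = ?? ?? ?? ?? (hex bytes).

[0] 0x0e->0x1e len=8 : 51 c9 6e 07 1f fd 28 7b
[1] 0x27->0x15 len=6 : 79 50 53 f7 87 18
[2] 0x05->0x1b len=3 : 7d f2 ee
[3] 0x1b->0x18 len=2 : 7d f2
query mem[0x0a]=0x20, mem[0x1b]=0x7d, mem[0x19]=0xf2, mem[0x17]=0x53

MEM[0x0a,0x1b,0x19,0x17] = 20 7d f2 53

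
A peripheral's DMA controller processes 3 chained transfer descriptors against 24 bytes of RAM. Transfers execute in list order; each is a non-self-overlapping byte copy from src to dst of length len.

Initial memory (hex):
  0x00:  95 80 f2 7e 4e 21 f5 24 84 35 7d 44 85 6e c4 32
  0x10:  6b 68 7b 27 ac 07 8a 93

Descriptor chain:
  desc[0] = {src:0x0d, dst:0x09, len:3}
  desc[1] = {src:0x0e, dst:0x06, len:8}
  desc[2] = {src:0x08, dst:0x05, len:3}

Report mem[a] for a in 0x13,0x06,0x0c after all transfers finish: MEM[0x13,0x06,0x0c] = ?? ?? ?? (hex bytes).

MEM[0x13,0x06,0x0c] = 27 68 ac

  after D0: wrote 3B at 0x09 = 6ec432
  after D1: wrote 8B at 0x06 = c4326b687b27ac07
  after D2: wrote 3B at 0x05 = 6b687b
query mem[0x13]=0x27, mem[0x06]=0x68, mem[0x0c]=0xac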